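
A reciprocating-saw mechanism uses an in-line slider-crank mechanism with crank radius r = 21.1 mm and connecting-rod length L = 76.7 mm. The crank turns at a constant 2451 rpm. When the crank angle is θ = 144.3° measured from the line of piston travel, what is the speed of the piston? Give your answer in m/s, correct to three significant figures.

2.44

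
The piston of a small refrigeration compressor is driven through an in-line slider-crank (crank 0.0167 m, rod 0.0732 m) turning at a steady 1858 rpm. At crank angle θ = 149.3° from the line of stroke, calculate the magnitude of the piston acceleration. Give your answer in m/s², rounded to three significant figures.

ω = 2π·1858/60 = 194.6 rad/s
x(θ) = r cosθ + √(L² − r² sin²θ); with ω constant, a = ω²·d²x/dθ².
d²x/dθ² = −r cosθ − r²(cos2θ)/√u − r⁴ sin²2θ/(4u^{3/2}),  u = L² − r² sin²θ = 0.00528555 m².
Substituting r = 0.0167 m, L = 0.0732 m, θ = 149.3°: d²x/dθ² = +0.012484 m.
a = ω²·d²x/dθ² = (194.6)²·(+0.012484) = +472.62 m/s²;  |a| = 472.62 m/s².

473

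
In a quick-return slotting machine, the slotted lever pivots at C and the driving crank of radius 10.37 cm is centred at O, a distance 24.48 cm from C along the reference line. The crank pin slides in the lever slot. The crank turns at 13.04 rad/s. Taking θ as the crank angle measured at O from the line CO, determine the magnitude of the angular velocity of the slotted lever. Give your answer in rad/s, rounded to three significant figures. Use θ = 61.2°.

ω = 13.04 rad/s
Crank pin A relative to C: A = (d + r cosθ, r sinθ); lever angle φ = atan2(r sinθ, d + r cosθ).
Differentiating tanφ: φ̇ = rω(d cosθ + r)/(d² + r² + 2dr cosθ).
d² + r² + 2dr cosθ = |CA|² = 0.0951401 m²;  d cosθ + r = +0.22163 m.
|ω_lever| = |0.1037·13.04·+0.22163| / 0.0951401 = 3.1501 rad/s.

3.15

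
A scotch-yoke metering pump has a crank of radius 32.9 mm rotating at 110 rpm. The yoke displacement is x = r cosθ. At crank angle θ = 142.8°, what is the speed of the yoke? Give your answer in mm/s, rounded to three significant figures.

229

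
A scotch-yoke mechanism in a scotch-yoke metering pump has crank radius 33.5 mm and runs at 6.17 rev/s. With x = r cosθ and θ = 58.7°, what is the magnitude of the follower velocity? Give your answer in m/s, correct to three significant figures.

ω = 38.77 rad/s (from 6.17 rev/s).
x = r cosθ ⇒ ẋ = −rω sinθ.
|v| = rω|sinθ| = 0.0335·38.77·|sin 58.7°| = 1.1097 m/s.

1.11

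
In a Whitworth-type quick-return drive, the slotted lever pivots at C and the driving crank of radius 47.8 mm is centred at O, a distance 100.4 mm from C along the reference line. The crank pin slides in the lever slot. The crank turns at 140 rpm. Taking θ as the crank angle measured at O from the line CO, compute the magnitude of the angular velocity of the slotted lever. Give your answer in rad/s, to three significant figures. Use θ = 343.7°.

ω = 14.66 rad/s (from 140 rpm).
Crank pin A relative to C: A = (d + r cosθ, r sinθ); lever angle φ = atan2(r sinθ, d + r cosθ).
Differentiating tanφ: φ̇ = rω(d cosθ + r)/(d² + r² + 2dr cosθ).
d² + r² + 2dr cosθ = |CA|² = 0.0215774 m²;  d cosθ + r = +0.14416 m.
|ω_lever| = |0.0478·14.66·+0.14416| / 0.0215774 = 4.6821 rad/s.

4.68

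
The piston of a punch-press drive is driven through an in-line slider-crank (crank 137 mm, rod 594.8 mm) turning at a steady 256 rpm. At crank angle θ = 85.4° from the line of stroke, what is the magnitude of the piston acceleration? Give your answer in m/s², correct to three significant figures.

15.1

ω = 2π·256/60 = 26.81 rad/s
x(θ) = r cosθ + √(L² − r² sin²θ); with ω constant, a = ω²·d²x/dθ².
d²x/dθ² = −r cosθ − r²(cos2θ)/√u − r⁴ sin²2θ/(4u^{3/2}),  u = L² − r² sin²θ = 0.335139 m².
Substituting r = 0.137 m, L = 0.5948 m, θ = 85.4°: d²x/dθ² = +0.021005 m.
a = ω²·d²x/dθ² = (26.81)²·(+0.021005) = +15.096 m/s²;  |a| = 15.096 m/s².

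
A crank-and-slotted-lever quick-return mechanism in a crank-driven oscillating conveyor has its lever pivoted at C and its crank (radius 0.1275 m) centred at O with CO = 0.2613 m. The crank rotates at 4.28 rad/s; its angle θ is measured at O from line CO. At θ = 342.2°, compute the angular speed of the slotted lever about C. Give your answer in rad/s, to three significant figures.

1.39

ω = 4.28 rad/s
Crank pin A relative to C: A = (d + r cosθ, r sinθ); lever angle φ = atan2(r sinθ, d + r cosθ).
Differentiating tanφ: φ̇ = rω(d cosθ + r)/(d² + r² + 2dr cosθ).
d² + r² + 2dr cosθ = |CA|² = 0.147976 m²;  d cosθ + r = +0.37629 m.
|ω_lever| = |0.1275·4.28·+0.37629| / 0.147976 = 1.3877 rad/s.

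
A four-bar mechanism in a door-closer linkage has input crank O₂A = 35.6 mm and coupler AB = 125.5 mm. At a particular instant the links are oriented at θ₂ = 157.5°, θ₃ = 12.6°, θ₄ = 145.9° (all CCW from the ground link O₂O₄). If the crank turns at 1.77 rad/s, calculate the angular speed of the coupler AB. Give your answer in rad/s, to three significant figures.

ω₂ = 1.77 rad/s
Differentiating the loop-closure r₂e^{iθ₂}+r₃e^{iθ₃}=r₁+r₄e^{iθ₄} gives r₂ω₂e^{iθ₂}+r₃ω₃e^{iθ₃}=r₄ω₄e^{iθ₄}.
Eliminating the other unknown: ω₃ = r₂ω₂ sin(θ₄−θ₂) / [r₃ sin(θ₃−θ₄)].
Numerator sine = -0.20108; denominator sine = -0.72777.
Result = 0.0356·1.77·(-0.20108) / (0.1255·(-0.72777)) = +0.13872 rad/s; magnitude 0.13872 rad/s.

0.139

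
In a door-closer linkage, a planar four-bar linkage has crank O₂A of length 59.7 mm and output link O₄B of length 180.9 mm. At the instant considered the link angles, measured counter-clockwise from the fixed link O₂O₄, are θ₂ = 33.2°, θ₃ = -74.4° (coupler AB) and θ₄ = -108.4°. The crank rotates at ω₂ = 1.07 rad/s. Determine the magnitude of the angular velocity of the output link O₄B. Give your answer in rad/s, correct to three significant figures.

ω₂ = 1.07 rad/s
Differentiating the loop-closure r₂e^{iθ₂}+r₃e^{iθ₃}=r₁+r₄e^{iθ₄} gives r₂ω₂e^{iθ₂}+r₃ω₃e^{iθ₃}=r₄ω₄e^{iθ₄}.
Eliminating the other unknown: ω₄ = r₂ω₂ sin(θ₂−θ₃) / [r₄ sin(θ₄−θ₃)].
Numerator sine = +0.95319; denominator sine = -0.55919.
Result = 0.0597·1.07·(+0.95319) / (0.1809·(-0.55919)) = -0.60192 rad/s; magnitude 0.60192 rad/s.

0.602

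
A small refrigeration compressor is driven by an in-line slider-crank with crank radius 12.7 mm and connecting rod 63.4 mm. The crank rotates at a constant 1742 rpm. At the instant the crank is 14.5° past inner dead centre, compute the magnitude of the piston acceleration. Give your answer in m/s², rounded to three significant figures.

ω = 2π·1742/60 = 182.4 rad/s
x(θ) = r cosθ + √(L² − r² sin²θ); with ω constant, a = ω²·d²x/dθ².
d²x/dθ² = −r cosθ − r²(cos2θ)/√u − r⁴ sin²2θ/(4u^{3/2}),  u = L² − r² sin²θ = 0.00400945 m².
Substituting r = 0.0127 m, L = 0.0634 m, θ = 14.5°: d²x/dθ² = -0.014529 m.
a = ω²·d²x/dθ² = (182.4)²·(-0.014529) = -483.5 m/s²;  |a| = 483.5 m/s².

484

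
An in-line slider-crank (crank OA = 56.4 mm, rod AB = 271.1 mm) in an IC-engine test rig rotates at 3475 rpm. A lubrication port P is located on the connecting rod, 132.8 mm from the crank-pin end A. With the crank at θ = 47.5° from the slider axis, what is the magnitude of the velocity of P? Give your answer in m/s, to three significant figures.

ω = 363.9 rad/s.  Crank-pin speed |V_A| = rω = 20.524 m/s, perpendicular to OA.
Rod angle: sinφ = −(r/L) sinθ ⇒ φ = -8.823°; ω_rod = −rω cosθ/√(L²−r²sin²θ) = -51.759 rad/s.
V_P = V_A + ω_rod × AP, with AP = 0.1328 m along the rod.
Components: V_Px = −rω sinθ − a·ω_rod·sinφ = -16.186 m/s;  V_Py = rω cosθ + a·ω_rod·cosφ = +7.0736 m/s.
|V_P| = √(V_Px² + V_Py²) = 17.664 m/s.

17.7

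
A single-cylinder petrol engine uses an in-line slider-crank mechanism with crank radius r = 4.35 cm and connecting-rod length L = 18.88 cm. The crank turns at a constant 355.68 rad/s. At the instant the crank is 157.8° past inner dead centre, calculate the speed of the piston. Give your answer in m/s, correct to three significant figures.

4.59

ω = 355.7 rad/s
For an in-line slider-crank, x = r cosθ + √(L² − r² sin²θ), so v = −rω sinθ·[1 + r cosθ/√(L² − r² sin²θ)].
With r = 0.0435 m, L = 0.1888 m, θ = 157.8°: √(L² − r² sin²θ) = 0.18808 m.
v = −0.0435·355.7·0.37784·[1 + 0.0435·-0.92587/0.18808] = -4.5941 m/s.
|v| = 4.5941 m/s.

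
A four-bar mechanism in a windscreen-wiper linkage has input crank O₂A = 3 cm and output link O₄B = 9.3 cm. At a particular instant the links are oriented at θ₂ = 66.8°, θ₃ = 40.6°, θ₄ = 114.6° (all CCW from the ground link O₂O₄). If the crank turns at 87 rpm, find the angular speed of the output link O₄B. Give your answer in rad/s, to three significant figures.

ω₂ = 9.111 rad/s (from 87 rpm).
Differentiating the loop-closure r₂e^{iθ₂}+r₃e^{iθ₃}=r₁+r₄e^{iθ₄} gives r₂ω₂e^{iθ₂}+r₃ω₃e^{iθ₃}=r₄ω₄e^{iθ₄}.
Eliminating the other unknown: ω₄ = r₂ω₂ sin(θ₂−θ₃) / [r₄ sin(θ₄−θ₃)].
Numerator sine = +0.44151; denominator sine = +0.96126.
Result = 0.03·9.111·(+0.44151) / (0.093·(+0.96126)) = +1.3498 rad/s; magnitude 1.3498 rad/s.

1.35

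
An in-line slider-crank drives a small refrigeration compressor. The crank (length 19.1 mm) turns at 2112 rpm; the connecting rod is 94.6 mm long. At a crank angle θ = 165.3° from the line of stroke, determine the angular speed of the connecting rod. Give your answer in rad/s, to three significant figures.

ω = 221.2 rad/s (converted from 2112 rpm).
The rod makes angle φ with the slider axis where L sinφ = r sinθ; differentiating, L cosφ·φ̇ = r ω cosθ.
L cosφ = √(L² − r² sin²θ) = 0.094476 m.
|ω_rod| = r ω |cosθ| / √(L² − r² sin²θ) = 0.0191·221.2·0.96727/0.094476 = 43.25 rad/s.

43.2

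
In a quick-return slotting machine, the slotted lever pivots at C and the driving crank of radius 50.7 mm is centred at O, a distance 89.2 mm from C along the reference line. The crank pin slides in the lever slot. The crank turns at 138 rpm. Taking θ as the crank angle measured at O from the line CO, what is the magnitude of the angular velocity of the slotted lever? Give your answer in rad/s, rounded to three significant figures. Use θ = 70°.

ω = 14.45 rad/s (from 138 rpm).
Crank pin A relative to C: A = (d + r cosθ, r sinθ); lever angle φ = atan2(r sinθ, d + r cosθ).
Differentiating tanφ: φ̇ = rω(d cosθ + r)/(d² + r² + 2dr cosθ).
d² + r² + 2dr cosθ = |CA|² = 0.0136207 m²;  d cosθ + r = +0.081208 m.
|ω_lever| = |0.0507·14.45·+0.081208| / 0.0136207 = 4.3683 rad/s.

4.37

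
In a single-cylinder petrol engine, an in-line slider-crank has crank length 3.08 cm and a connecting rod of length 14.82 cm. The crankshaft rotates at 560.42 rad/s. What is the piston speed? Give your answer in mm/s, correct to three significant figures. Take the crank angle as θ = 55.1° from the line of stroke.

ω = 560.4 rad/s
For an in-line slider-crank, x = r cosθ + √(L² − r² sin²θ), so v = −rω sinθ·[1 + r cosθ/√(L² − r² sin²θ)].
With r = 0.0308 m, L = 0.1482 m, θ = 55.1°: √(L² − r² sin²θ) = 0.14603 m.
v = −0.0308·560.4·0.82015·[1 + 0.0308·0.57215/0.14603] = -15.865 m/s.
|v| = 15.865 m/s = 15865 mm/s.

15900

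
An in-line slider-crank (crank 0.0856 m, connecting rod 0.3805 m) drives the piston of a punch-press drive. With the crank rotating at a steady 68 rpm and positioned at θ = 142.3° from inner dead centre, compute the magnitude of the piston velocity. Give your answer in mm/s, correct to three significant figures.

ω = 2π·68/60 = 7.121 rad/s
For an in-line slider-crank, x = r cosθ + √(L² − r² sin²θ), so v = −rω sinθ·[1 + r cosθ/√(L² − r² sin²θ)].
With r = 0.0856 m, L = 0.3805 m, θ = 142.3°: √(L² − r² sin²θ) = 0.37688 m.
v = −0.0856·7.121·0.61153·[1 + 0.0856·-0.79122/0.37688] = -0.30577 m/s.
|v| = 0.30577 m/s = 305.77 mm/s.

306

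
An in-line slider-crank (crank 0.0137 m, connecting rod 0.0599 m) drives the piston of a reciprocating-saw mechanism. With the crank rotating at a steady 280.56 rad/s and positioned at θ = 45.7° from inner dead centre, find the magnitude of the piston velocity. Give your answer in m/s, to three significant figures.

ω = 280.6 rad/s
For an in-line slider-crank, x = r cosθ + √(L² − r² sin²θ), so v = −rω sinθ·[1 + r cosθ/√(L² − r² sin²θ)].
With r = 0.0137 m, L = 0.0599 m, θ = 45.7°: √(L² − r² sin²θ) = 0.059092 m.
v = −0.0137·280.6·0.71569·[1 + 0.0137·0.69842/0.059092] = -3.1963 m/s.
|v| = 3.1963 m/s.

3.20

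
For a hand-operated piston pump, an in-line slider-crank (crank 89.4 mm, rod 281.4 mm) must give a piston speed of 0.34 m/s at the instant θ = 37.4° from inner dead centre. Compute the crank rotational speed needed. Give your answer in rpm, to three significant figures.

47.6

For an in-line slider-crank, |v_piston| = rω|sinθ|·[1 + r cosθ/√(L² − r² sin²θ)].
With r = 0.0894 m, L = 0.2814 m, θ = 37.4°: the bracketed kinematic factor |dx/dθ| = 0.068266 m.
ω = v/|dx/dθ| = 0.34/0.068266 = 4.9805 rad/s.
N = 60ω/(2π) = 47.56 rpm.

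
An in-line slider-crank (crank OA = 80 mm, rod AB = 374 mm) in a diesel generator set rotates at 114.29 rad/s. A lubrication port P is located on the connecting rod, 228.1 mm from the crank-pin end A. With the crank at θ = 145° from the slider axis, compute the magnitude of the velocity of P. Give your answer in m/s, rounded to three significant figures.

5.52

ω = 114.3 rad/s.  Crank-pin speed |V_A| = rω = 9.1432 m/s, perpendicular to OA.
Rod angle: sinφ = −(r/L) sinθ ⇒ φ = -7.047°; ω_rod = −rω cosθ/√(L²−r²sin²θ) = +20.178 rad/s.
V_P = V_A + ω_rod × AP, with AP = 0.2281 m along the rod.
Components: V_Px = −rω sinθ − a·ω_rod·sinφ = -4.6796 m/s;  V_Py = rω cosθ + a·ω_rod·cosφ = -2.9218 m/s.
|V_P| = √(V_Px² + V_Py²) = 5.5168 m/s.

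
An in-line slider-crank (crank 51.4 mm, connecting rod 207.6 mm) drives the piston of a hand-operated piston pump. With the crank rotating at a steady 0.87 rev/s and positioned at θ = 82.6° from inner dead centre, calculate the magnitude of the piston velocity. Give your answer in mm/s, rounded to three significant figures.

ω = 2π·0.87 = 5.466 rad/s
For an in-line slider-crank, x = r cosθ + √(L² − r² sin²θ), so v = −rω sinθ·[1 + r cosθ/√(L² − r² sin²θ)].
With r = 0.0514 m, L = 0.2076 m, θ = 82.6°: √(L² − r² sin²θ) = 0.20125 m.
v = −0.0514·5.466·0.99167·[1 + 0.0514·0.12880/0.20125] = -0.2878 m/s.
|v| = 0.2878 m/s = 287.8 mm/s.

288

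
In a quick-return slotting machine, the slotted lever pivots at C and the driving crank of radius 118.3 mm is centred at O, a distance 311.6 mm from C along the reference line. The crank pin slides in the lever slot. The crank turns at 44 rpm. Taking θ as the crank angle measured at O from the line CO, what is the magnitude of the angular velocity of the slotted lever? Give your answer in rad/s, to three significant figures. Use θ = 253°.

ω = 4.608 rad/s (from 44 rpm).
Crank pin A relative to C: A = (d + r cosθ, r sinθ); lever angle φ = atan2(r sinθ, d + r cosθ).
Differentiating tanφ: φ̇ = rω(d cosθ + r)/(d² + r² + 2dr cosθ).
d² + r² + 2dr cosθ = |CA|² = 0.0895345 m²;  d cosθ + r = +0.027197 m.
|ω_lever| = |0.1183·4.608·+0.027197| / 0.0895345 = 0.16558 rad/s.

0.166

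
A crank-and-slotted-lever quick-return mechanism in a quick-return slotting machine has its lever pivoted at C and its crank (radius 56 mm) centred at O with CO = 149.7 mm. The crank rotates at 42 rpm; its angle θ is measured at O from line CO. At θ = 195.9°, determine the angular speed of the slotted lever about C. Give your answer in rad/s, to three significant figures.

2.30

ω = 4.398 rad/s (from 42 rpm).
Crank pin A relative to C: A = (d + r cosθ, r sinθ); lever angle φ = atan2(r sinθ, d + r cosθ).
Differentiating tanφ: φ̇ = rω(d cosθ + r)/(d² + r² + 2dr cosθ).
d² + r² + 2dr cosθ = |CA|² = 0.00942115 m²;  d cosθ + r = -0.087973 m.
|ω_lever| = |0.056·4.398·-0.087973| / 0.00942115 = 2.2999 rad/s.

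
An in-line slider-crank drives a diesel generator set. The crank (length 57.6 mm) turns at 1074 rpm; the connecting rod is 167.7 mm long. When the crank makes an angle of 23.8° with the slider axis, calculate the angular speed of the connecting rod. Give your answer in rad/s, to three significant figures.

ω = 112.5 rad/s (converted from 1074 rpm).
The rod makes angle φ with the slider axis where L sinφ = r sinθ; differentiating, L cosφ·φ̇ = r ω cosθ.
L cosφ = √(L² − r² sin²θ) = 0.16608 m.
|ω_rod| = r ω |cosθ| / √(L² − r² sin²θ) = 0.0576·112.5·0.91496/0.16608 = 35.689 rad/s.

35.7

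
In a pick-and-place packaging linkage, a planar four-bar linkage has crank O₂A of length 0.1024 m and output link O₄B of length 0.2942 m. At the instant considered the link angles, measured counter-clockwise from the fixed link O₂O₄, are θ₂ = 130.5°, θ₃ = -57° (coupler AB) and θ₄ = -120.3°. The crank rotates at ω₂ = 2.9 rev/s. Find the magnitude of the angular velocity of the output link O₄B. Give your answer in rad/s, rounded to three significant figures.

ω₂ = 18.22 rad/s (from 2.9 rev/s).
Differentiating the loop-closure r₂e^{iθ₂}+r₃e^{iθ₃}=r₁+r₄e^{iθ₄} gives r₂ω₂e^{iθ₂}+r₃ω₃e^{iθ₃}=r₄ω₄e^{iθ₄}.
Eliminating the other unknown: ω₄ = r₂ω₂ sin(θ₂−θ₃) / [r₄ sin(θ₄−θ₃)].
Numerator sine = -0.13053; denominator sine = -0.89337.
Result = 0.1024·18.22·(-0.13053) / (0.2942·(-0.89337)) = +0.92662 rad/s; magnitude 0.92662 rad/s.

0.927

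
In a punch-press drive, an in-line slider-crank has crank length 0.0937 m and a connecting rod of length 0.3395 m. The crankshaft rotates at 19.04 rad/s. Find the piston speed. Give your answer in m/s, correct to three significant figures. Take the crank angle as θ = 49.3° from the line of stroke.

1.60

ω = 19.04 rad/s
For an in-line slider-crank, x = r cosθ + √(L² − r² sin²θ), so v = −rω sinθ·[1 + r cosθ/√(L² − r² sin²θ)].
With r = 0.0937 m, L = 0.3395 m, θ = 49.3°: √(L² − r² sin²θ) = 0.33198 m.
v = −0.0937·19.04·0.75813·[1 + 0.0937·0.65210/0.33198] = -1.6015 m/s.
|v| = 1.6015 m/s.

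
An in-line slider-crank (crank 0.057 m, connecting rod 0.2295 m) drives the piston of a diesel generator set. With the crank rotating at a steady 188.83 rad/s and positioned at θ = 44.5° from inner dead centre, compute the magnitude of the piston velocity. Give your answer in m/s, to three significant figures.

ω = 188.8 rad/s
For an in-line slider-crank, x = r cosθ + √(L² − r² sin²θ), so v = −rω sinθ·[1 + r cosθ/√(L² − r² sin²θ)].
With r = 0.057 m, L = 0.2295 m, θ = 44.5°: √(L² − r² sin²θ) = 0.226 m.
v = −0.057·188.8·0.70091·[1 + 0.057·0.71325/0.226] = -8.9012 m/s.
|v| = 8.9012 m/s.

8.90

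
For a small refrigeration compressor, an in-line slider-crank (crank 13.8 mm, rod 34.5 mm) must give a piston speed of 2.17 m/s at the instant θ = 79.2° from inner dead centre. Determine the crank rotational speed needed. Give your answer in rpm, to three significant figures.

For an in-line slider-crank, |v_piston| = rω|sinθ|·[1 + r cosθ/√(L² − r² sin²θ)].
With r = 0.0138 m, L = 0.0345 m, θ = 79.2°: the bracketed kinematic factor |dx/dθ| = 0.01466 m.
ω = v/|dx/dθ| = 2.17/0.01466 = 148.02 rad/s.
N = 60ω/(2π) = 1413.5 rpm.

1410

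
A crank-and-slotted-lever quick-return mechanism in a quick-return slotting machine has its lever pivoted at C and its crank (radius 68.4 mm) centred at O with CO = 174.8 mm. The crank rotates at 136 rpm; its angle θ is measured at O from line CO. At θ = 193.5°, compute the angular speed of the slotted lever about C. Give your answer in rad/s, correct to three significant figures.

ω = 14.24 rad/s (from 136 rpm).
Crank pin A relative to C: A = (d + r cosθ, r sinθ); lever angle φ = atan2(r sinθ, d + r cosθ).
Differentiating tanφ: φ̇ = rω(d cosθ + r)/(d² + r² + 2dr cosθ).
d² + r² + 2dr cosθ = |CA|² = 0.0119817 m²;  d cosθ + r = -0.10157 m.
|ω_lever| = |0.0684·14.24·-0.10157| / 0.0119817 = 8.258 rad/s.

8.26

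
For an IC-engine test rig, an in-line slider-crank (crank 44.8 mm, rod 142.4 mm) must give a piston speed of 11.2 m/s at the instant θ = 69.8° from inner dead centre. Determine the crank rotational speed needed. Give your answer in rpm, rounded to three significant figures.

For an in-line slider-crank, |v_piston| = rω|sinθ|·[1 + r cosθ/√(L² − r² sin²θ)].
With r = 0.0448 m, L = 0.1424 m, θ = 69.8°: the bracketed kinematic factor |dx/dθ| = 0.046825 m.
ω = v/|dx/dθ| = 11.2/0.046825 = 239.19 rad/s.
N = 60ω/(2π) = 2284.1 rpm.

2280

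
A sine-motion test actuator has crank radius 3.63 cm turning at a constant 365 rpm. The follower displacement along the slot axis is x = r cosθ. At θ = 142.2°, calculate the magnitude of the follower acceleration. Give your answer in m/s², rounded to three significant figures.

41.9

ω = 38.22 rad/s (from 365 rpm).
x = r cosθ ⇒ ẍ = −rω² cosθ (ω constant).
|a| = rω²|cosθ| = 0.0363·(38.22)²·|cos 142.2°| = 41.905 m/s².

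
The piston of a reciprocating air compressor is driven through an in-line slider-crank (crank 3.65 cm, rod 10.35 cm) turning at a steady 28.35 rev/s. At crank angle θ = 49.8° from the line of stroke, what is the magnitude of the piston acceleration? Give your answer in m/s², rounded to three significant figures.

691

ω = 2π·28.4 = 178.1 rad/s
x(θ) = r cosθ + √(L² − r² sin²θ); with ω constant, a = ω²·d²x/dθ².
d²x/dθ² = −r cosθ − r²(cos2θ)/√u − r⁴ sin²2θ/(4u^{3/2}),  u = L² − r² sin²θ = 0.00993504 m².
Substituting r = 0.0365 m, L = 0.1035 m, θ = 49.8°: d²x/dθ² = -0.021766 m.
a = ω²·d²x/dθ² = (178.1)²·(-0.021766) = -690.62 m/s²;  |a| = 690.62 m/s².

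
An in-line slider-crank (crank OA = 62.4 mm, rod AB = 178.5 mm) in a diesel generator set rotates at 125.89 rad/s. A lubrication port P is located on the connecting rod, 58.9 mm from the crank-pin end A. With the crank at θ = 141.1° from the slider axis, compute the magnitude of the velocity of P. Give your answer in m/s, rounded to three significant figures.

ω = 125.9 rad/s.  Crank-pin speed |V_A| = rω = 7.8555 m/s, perpendicular to OA.
Rod angle: sinφ = −(r/L) sinθ ⇒ φ = -12.681°; ω_rod = −rω cosθ/√(L²−r²sin²θ) = +35.106 rad/s.
V_P = V_A + ω_rod × AP, with AP = 0.0589 m along the rod.
Components: V_Px = −rω sinθ − a·ω_rod·sinφ = -4.4791 m/s;  V_Py = rω cosθ + a·ω_rod·cosφ = -4.0962 m/s.
|V_P| = √(V_Px² + V_Py²) = 6.0697 m/s.

6.07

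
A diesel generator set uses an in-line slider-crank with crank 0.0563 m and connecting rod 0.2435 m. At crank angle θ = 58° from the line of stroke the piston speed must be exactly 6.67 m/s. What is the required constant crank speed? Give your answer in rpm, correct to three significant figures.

For an in-line slider-crank, |v_piston| = rω|sinθ|·[1 + r cosθ/√(L² − r² sin²θ)].
With r = 0.0563 m, L = 0.2435 m, θ = 58°: the bracketed kinematic factor |dx/dθ| = 0.053711 m.
ω = v/|dx/dθ| = 6.67/0.053711 = 124.18 rad/s.
N = 60ω/(2π) = 1185.9 rpm.

1190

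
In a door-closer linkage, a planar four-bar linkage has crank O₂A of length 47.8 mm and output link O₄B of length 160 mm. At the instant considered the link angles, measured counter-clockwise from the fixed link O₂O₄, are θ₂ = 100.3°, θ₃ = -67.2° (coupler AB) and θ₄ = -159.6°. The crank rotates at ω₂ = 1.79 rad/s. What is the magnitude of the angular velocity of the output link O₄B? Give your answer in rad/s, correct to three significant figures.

0.116

ω₂ = 1.79 rad/s
Differentiating the loop-closure r₂e^{iθ₂}+r₃e^{iθ₃}=r₁+r₄e^{iθ₄} gives r₂ω₂e^{iθ₂}+r₃ω₃e^{iθ₃}=r₄ω₄e^{iθ₄}.
Eliminating the other unknown: ω₄ = r₂ω₂ sin(θ₂−θ₃) / [r₄ sin(θ₄−θ₃)].
Numerator sine = +0.21644; denominator sine = -0.99912.
Result = 0.0478·1.79·(+0.21644) / (0.16·(-0.99912)) = -0.11585 rad/s; magnitude 0.11585 rad/s.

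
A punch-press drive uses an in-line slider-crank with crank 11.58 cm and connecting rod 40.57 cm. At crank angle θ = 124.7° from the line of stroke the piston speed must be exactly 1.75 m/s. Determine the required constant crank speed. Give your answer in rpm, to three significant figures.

211

For an in-line slider-crank, |v_piston| = rω|sinθ|·[1 + r cosθ/√(L² − r² sin²θ)].
With r = 0.1158 m, L = 0.4057 m, θ = 124.7°: the bracketed kinematic factor |dx/dθ| = 0.07929 m.
ω = v/|dx/dθ| = 1.75/0.07929 = 22.071 rad/s.
N = 60ω/(2π) = 210.76 rpm.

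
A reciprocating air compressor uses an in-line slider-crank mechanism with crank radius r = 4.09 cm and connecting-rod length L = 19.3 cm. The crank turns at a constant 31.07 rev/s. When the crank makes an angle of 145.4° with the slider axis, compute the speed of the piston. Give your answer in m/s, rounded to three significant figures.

3.74

ω = 2π·31.1 = 195.2 rad/s
For an in-line slider-crank, x = r cosθ + √(L² − r² sin²θ), so v = −rω sinθ·[1 + r cosθ/√(L² − r² sin²θ)].
With r = 0.0409 m, L = 0.193 m, θ = 145.4°: √(L² − r² sin²θ) = 0.1916 m.
v = −0.0409·195.2·0.56784·[1 + 0.0409·-0.82314/0.1916] = -3.7372 m/s.
|v| = 3.7372 m/s.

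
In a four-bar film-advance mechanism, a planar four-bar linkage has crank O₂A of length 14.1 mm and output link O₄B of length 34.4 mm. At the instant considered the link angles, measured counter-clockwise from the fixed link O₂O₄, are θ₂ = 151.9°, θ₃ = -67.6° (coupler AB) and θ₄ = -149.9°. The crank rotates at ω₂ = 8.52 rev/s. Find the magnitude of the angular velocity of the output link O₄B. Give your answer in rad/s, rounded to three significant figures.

ω₂ = 53.53 rad/s (from 8.52 rev/s).
Differentiating the loop-closure r₂e^{iθ₂}+r₃e^{iθ₃}=r₁+r₄e^{iθ₄} gives r₂ω₂e^{iθ₂}+r₃ω₃e^{iθ₃}=r₄ω₄e^{iθ₄}.
Eliminating the other unknown: ω₄ = r₂ω₂ sin(θ₂−θ₃) / [r₄ sin(θ₄−θ₃)].
Numerator sine = -0.63608; denominator sine = -0.99098.
Result = 0.0141·53.53·(-0.63608) / (0.0344·(-0.99098)) = +14.084 rad/s; magnitude 14.084 rad/s.

14.1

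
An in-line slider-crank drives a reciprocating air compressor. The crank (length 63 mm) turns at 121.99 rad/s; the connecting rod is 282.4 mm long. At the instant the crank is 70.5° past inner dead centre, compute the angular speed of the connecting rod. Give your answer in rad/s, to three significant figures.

9.29

ω = 122 rad/s
The rod makes angle φ with the slider axis where L sinφ = r sinθ; differentiating, L cosφ·φ̇ = r ω cosθ.
L cosφ = √(L² − r² sin²θ) = 0.27609 m.
|ω_rod| = r ω |cosθ| / √(L² − r² sin²θ) = 0.063·122·0.33381/0.27609 = 9.2922 rad/s.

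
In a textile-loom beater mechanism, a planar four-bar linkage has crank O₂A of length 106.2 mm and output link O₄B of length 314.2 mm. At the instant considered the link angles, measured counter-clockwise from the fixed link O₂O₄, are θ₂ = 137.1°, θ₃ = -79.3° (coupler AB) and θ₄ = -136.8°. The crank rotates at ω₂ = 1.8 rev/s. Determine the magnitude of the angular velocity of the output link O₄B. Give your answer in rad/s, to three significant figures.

2.69

ω₂ = 11.31 rad/s (from 1.8 rev/s).
Differentiating the loop-closure r₂e^{iθ₂}+r₃e^{iθ₃}=r₁+r₄e^{iθ₄} gives r₂ω₂e^{iθ₂}+r₃ω₃e^{iθ₃}=r₄ω₄e^{iθ₄}.
Eliminating the other unknown: ω₄ = r₂ω₂ sin(θ₂−θ₃) / [r₄ sin(θ₄−θ₃)].
Numerator sine = -0.59342; denominator sine = -0.84339.
Result = 0.1062·11.31·(-0.59342) / (0.3142·(-0.84339)) = +2.6897 rad/s; magnitude 2.6897 rad/s.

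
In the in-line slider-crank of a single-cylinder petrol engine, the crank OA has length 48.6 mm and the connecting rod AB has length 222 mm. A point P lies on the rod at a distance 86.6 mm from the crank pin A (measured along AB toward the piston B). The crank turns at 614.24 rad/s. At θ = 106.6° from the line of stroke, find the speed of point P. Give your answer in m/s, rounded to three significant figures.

ω = 614.2 rad/s.  Crank-pin speed |V_A| = rω = 29.852 m/s, perpendicular to OA.
Rod angle: sinφ = −(r/L) sinθ ⇒ φ = -12.110°; ω_rod = −rω cosθ/√(L²−r²sin²θ) = +39.291 rad/s.
V_P = V_A + ω_rod × AP, with AP = 0.0866 m along the rod.
Components: V_Px = −rω sinθ − a·ω_rod·sinφ = -27.894 m/s;  V_Py = rω cosθ + a·ω_rod·cosφ = -5.2015 m/s.
|V_P| = √(V_Px² + V_Py²) = 28.375 m/s.

28.4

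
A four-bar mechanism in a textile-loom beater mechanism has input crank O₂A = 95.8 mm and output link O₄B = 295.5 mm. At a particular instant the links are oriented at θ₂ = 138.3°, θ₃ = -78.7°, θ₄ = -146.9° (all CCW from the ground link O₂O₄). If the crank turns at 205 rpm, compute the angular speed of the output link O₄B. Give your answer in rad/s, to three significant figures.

ω₂ = 21.47 rad/s (from 205 rpm).
Differentiating the loop-closure r₂e^{iθ₂}+r₃e^{iθ₃}=r₁+r₄e^{iθ₄} gives r₂ω₂e^{iθ₂}+r₃ω₃e^{iθ₃}=r₄ω₄e^{iθ₄}.
Eliminating the other unknown: ω₄ = r₂ω₂ sin(θ₂−θ₃) / [r₄ sin(θ₄−θ₃)].
Numerator sine = -0.60182; denominator sine = -0.92849.
Result = 0.0958·21.47·(-0.60182) / (0.2955·(-0.92849)) = +4.5111 rad/s; magnitude 4.5111 rad/s.

4.51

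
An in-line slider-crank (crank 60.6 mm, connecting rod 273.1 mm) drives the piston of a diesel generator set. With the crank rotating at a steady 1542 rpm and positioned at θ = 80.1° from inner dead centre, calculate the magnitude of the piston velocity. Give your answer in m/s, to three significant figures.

10.0

ω = 2π·1542/60 = 161.5 rad/s
For an in-line slider-crank, x = r cosθ + √(L² − r² sin²θ), so v = −rω sinθ·[1 + r cosθ/√(L² − r² sin²θ)].
With r = 0.0606 m, L = 0.2731 m, θ = 80.1°: √(L² − r² sin²θ) = 0.2665 m.
v = −0.0606·161.5·0.98511·[1 + 0.0606·0.17193/0.2665] = -10.017 m/s.
|v| = 10.017 m/s.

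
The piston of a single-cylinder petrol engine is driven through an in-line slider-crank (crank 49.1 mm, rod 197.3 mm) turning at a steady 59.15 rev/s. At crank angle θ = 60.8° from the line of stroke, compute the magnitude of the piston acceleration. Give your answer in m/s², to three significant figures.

2420

ω = 2π·59.1 = 371.7 rad/s
x(θ) = r cosθ + √(L² − r² sin²θ); with ω constant, a = ω²·d²x/dθ².
d²x/dθ² = −r cosθ − r²(cos2θ)/√u − r⁴ sin²2θ/(4u^{3/2}),  u = L² − r² sin²θ = 0.0370903 m².
Substituting r = 0.0491 m, L = 0.1973 m, θ = 60.8°: d²x/dθ² = -0.017542 m.
a = ω²·d²x/dθ² = (371.7)²·(-0.017542) = -2423 m/s²;  |a| = 2423 m/s².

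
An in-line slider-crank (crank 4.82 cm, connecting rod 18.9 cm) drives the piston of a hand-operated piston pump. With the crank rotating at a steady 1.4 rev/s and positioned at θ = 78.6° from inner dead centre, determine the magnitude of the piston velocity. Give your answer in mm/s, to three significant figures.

437

ω = 2π·1.4 = 8.796 rad/s
For an in-line slider-crank, x = r cosθ + √(L² − r² sin²θ), so v = −rω sinθ·[1 + r cosθ/√(L² − r² sin²θ)].
With r = 0.0482 m, L = 0.189 m, θ = 78.6°: √(L² − r² sin²θ) = 0.183 m.
v = −0.0482·8.796·0.98027·[1 + 0.0482·0.19766/0.183] = -0.43726 m/s.
|v| = 0.43726 m/s = 437.26 mm/s.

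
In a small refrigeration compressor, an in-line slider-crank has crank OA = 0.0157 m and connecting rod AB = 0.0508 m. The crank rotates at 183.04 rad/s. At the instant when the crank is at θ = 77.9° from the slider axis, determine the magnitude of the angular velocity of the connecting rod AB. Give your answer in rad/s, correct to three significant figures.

12.4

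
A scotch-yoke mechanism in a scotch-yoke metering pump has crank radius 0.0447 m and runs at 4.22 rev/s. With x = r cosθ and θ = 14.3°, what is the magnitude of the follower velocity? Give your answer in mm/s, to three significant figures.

ω = 26.52 rad/s (from 4.22 rev/s).
x = r cosθ ⇒ ẋ = −rω sinθ.
|v| = rω|sinθ| = 0.0447·26.52·|sin 14.3°| = 0.29275 m/s = 292.75 mm/s.

293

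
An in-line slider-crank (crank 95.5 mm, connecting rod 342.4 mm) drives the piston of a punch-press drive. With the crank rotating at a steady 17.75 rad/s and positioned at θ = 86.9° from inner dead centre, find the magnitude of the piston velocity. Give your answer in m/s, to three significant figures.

ω = 17.75 rad/s
For an in-line slider-crank, x = r cosθ + √(L² − r² sin²θ), so v = −rω sinθ·[1 + r cosθ/√(L² − r² sin²θ)].
With r = 0.0955 m, L = 0.3424 m, θ = 86.9°: √(L² − r² sin²θ) = 0.32885 m.
v = −0.0955·17.75·0.99854·[1 + 0.0955·0.05408/0.32885] = -1.7192 m/s.
|v| = 1.7192 m/s.

1.72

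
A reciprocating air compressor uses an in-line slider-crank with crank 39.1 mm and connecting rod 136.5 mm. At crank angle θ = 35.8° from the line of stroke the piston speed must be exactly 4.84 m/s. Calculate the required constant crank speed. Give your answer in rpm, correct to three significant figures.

1640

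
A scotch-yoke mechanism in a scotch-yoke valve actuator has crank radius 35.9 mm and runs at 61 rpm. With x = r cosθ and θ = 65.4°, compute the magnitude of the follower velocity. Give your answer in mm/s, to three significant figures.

209

ω = 6.388 rad/s (from 61 rpm).
x = r cosθ ⇒ ẋ = −rω sinθ.
|v| = rω|sinθ| = 0.0359·6.388·|sin 65.4°| = 0.20851 m/s = 208.51 mm/s.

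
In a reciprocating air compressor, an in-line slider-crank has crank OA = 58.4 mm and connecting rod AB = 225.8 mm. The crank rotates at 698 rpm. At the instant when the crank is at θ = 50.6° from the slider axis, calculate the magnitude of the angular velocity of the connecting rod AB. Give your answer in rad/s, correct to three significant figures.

12.2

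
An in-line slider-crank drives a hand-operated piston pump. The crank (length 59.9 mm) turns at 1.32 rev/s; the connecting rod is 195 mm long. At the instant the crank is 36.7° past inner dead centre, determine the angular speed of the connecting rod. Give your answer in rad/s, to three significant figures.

2.08

ω = 8.294 rad/s (converted from 1.32 rev/s).
The rod makes angle φ with the slider axis where L sinφ = r sinθ; differentiating, L cosφ·φ̇ = r ω cosθ.
L cosφ = √(L² − r² sin²θ) = 0.19169 m.
|ω_rod| = r ω |cosθ| / √(L² − r² sin²θ) = 0.0599·8.294·0.80178/0.19169 = 2.078 rad/s.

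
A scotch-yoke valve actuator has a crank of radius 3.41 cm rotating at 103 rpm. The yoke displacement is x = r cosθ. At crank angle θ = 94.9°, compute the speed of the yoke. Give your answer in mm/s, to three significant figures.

366

ω = 10.79 rad/s (from 103 rpm).
x = r cosθ ⇒ ẋ = −rω sinθ.
|v| = rω|sinθ| = 0.0341·10.79·|sin 94.9°| = 0.36646 m/s = 366.46 mm/s.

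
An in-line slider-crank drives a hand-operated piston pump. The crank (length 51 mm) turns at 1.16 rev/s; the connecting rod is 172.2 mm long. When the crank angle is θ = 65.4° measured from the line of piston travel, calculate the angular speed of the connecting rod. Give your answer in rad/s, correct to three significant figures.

0.933

ω = 7.288 rad/s (converted from 1.16 rev/s).
The rod makes angle φ with the slider axis where L sinφ = r sinθ; differentiating, L cosφ·φ̇ = r ω cosθ.
L cosφ = √(L² − r² sin²θ) = 0.16584 m.
|ω_rod| = r ω |cosθ| / √(L² − r² sin²θ) = 0.051·7.288·0.41628/0.16584 = 0.93306 rad/s.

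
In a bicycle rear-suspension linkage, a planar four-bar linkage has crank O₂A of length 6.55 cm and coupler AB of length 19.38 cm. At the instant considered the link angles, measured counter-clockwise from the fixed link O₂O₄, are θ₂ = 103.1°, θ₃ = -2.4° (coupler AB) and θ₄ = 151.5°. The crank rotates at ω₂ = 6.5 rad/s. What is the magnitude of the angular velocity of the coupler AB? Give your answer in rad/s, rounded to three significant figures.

3.73

ω₂ = 6.5 rad/s
Differentiating the loop-closure r₂e^{iθ₂}+r₃e^{iθ₃}=r₁+r₄e^{iθ₄} gives r₂ω₂e^{iθ₂}+r₃ω₃e^{iθ₃}=r₄ω₄e^{iθ₄}.
Eliminating the other unknown: ω₃ = r₂ω₂ sin(θ₄−θ₂) / [r₃ sin(θ₃−θ₄)].
Numerator sine = +0.74780; denominator sine = -0.43994.
Result = 0.0655·6.5·(+0.74780) / (0.1938·(-0.43994)) = -3.7342 rad/s; magnitude 3.7342 rad/s.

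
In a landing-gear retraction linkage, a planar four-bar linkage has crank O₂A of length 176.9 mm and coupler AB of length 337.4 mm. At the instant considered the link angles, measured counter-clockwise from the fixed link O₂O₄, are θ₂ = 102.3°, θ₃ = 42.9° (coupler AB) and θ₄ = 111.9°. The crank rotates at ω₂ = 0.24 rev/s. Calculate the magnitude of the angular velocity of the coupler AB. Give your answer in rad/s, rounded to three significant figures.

ω₂ = 1.508 rad/s (from 0.24 rev/s).
Differentiating the loop-closure r₂e^{iθ₂}+r₃e^{iθ₃}=r₁+r₄e^{iθ₄} gives r₂ω₂e^{iθ₂}+r₃ω₃e^{iθ₃}=r₄ω₄e^{iθ₄}.
Eliminating the other unknown: ω₃ = r₂ω₂ sin(θ₄−θ₂) / [r₃ sin(θ₃−θ₄)].
Numerator sine = +0.16677; denominator sine = -0.93358.
Result = 0.1769·1.508·(+0.16677) / (0.3374·(-0.93358)) = -0.14123 rad/s; magnitude 0.14123 rad/s.

0.141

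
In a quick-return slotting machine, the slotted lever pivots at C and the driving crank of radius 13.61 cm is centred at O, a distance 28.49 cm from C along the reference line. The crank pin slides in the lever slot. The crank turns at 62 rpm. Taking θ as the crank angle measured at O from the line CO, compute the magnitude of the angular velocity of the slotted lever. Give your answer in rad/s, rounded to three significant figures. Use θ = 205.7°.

3.58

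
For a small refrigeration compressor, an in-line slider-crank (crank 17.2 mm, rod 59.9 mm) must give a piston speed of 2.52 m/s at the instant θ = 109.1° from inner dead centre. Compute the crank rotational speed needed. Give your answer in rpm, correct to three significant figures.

1640

For an in-line slider-crank, |v_piston| = rω|sinθ|·[1 + r cosθ/√(L² − r² sin²θ)].
With r = 0.0172 m, L = 0.0599 m, θ = 109.1°: the bracketed kinematic factor |dx/dθ| = 0.014666 m.
ω = v/|dx/dθ| = 2.52/0.014666 = 171.82 rad/s.
N = 60ω/(2π) = 1640.8 rpm.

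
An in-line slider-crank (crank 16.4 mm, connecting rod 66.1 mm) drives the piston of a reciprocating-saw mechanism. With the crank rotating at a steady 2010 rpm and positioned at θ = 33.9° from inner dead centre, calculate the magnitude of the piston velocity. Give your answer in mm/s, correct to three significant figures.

2330

ω = 2π·2010/60 = 210.5 rad/s
For an in-line slider-crank, x = r cosθ + √(L² − r² sin²θ), so v = −rω sinθ·[1 + r cosθ/√(L² − r² sin²θ)].
With r = 0.0164 m, L = 0.0661 m, θ = 33.9°: √(L² − r² sin²θ) = 0.065464 m.
v = −0.0164·210.5·0.55775·[1 + 0.0164·0.83001/0.065464] = -2.3257 m/s.
|v| = 2.3257 m/s = 2325.7 mm/s.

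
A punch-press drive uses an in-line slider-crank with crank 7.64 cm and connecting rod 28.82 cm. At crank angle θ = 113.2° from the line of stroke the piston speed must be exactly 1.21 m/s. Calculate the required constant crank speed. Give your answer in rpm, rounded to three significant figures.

184

For an in-line slider-crank, |v_piston| = rω|sinθ|·[1 + r cosθ/√(L² − r² sin²θ)].
With r = 0.0764 m, L = 0.2882 m, θ = 113.2°: the bracketed kinematic factor |dx/dθ| = 0.062661 m.
ω = v/|dx/dθ| = 1.21/0.062661 = 19.31 rad/s.
N = 60ω/(2π) = 184.4 rpm.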